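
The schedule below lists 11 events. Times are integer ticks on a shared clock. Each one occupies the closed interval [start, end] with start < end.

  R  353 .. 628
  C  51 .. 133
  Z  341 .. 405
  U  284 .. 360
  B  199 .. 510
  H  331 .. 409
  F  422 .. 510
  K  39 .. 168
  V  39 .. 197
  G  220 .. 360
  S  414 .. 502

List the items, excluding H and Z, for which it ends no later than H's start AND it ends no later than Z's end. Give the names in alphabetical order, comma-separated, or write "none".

C, K, V

Conditions: its end is no later than H's start (X.end <= 331) AND its end is no later than Z's end (X.end <= 405).
B: end 510 <= 331? ✗; end 510 <= 405? ✗ → no.
C: end 133 <= 331? ✓; end 133 <= 405? ✓ → yes.
F: end 510 <= 331? ✗; end 510 <= 405? ✗ → no.
G: end 360 <= 331? ✗; end 360 <= 405? ✓ → no.
K: end 168 <= 331? ✓; end 168 <= 405? ✓ → yes.
R: end 628 <= 331? ✗; end 628 <= 405? ✗ → no.
S: end 502 <= 331? ✗; end 502 <= 405? ✗ → no.
U: end 360 <= 331? ✗; end 360 <= 405? ✓ → no.
V: end 197 <= 331? ✓; end 197 <= 405? ✓ → yes.
Result: C, K, V.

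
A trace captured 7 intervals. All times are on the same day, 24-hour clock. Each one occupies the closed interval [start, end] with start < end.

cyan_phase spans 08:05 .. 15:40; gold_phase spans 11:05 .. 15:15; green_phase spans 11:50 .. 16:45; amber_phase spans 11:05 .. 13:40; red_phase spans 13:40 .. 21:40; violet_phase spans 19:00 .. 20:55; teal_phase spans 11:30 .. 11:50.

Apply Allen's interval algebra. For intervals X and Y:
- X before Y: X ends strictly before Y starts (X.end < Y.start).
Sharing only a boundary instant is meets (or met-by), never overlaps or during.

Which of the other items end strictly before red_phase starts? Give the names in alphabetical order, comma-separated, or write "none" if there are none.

teal_phase

Target red_phase = [13:40, 21:40].
amber_phase [11:05, 13:40] → meets → no.
cyan_phase [08:05, 15:40] → overlaps → no.
gold_phase [11:05, 15:15] → overlaps → no.
green_phase [11:50, 16:45] → overlaps → no.
teal_phase [11:30, 11:50] → before → yes.
violet_phase [19:00, 20:55] → during → no.
Result: teal_phase.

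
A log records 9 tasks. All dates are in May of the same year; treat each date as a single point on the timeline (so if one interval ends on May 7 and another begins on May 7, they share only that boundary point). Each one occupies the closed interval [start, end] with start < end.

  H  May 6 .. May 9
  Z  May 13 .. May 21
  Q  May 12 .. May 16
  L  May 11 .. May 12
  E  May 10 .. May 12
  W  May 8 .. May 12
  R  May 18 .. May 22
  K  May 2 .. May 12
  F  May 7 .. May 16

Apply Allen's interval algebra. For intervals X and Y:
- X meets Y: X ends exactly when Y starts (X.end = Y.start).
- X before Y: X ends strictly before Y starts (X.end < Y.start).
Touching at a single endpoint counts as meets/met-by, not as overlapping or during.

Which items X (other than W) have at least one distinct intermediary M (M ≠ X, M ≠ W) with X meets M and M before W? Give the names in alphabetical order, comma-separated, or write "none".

Target W = [May 8, May 12].
Intermediaries M with M before W: none.
Union: none.

none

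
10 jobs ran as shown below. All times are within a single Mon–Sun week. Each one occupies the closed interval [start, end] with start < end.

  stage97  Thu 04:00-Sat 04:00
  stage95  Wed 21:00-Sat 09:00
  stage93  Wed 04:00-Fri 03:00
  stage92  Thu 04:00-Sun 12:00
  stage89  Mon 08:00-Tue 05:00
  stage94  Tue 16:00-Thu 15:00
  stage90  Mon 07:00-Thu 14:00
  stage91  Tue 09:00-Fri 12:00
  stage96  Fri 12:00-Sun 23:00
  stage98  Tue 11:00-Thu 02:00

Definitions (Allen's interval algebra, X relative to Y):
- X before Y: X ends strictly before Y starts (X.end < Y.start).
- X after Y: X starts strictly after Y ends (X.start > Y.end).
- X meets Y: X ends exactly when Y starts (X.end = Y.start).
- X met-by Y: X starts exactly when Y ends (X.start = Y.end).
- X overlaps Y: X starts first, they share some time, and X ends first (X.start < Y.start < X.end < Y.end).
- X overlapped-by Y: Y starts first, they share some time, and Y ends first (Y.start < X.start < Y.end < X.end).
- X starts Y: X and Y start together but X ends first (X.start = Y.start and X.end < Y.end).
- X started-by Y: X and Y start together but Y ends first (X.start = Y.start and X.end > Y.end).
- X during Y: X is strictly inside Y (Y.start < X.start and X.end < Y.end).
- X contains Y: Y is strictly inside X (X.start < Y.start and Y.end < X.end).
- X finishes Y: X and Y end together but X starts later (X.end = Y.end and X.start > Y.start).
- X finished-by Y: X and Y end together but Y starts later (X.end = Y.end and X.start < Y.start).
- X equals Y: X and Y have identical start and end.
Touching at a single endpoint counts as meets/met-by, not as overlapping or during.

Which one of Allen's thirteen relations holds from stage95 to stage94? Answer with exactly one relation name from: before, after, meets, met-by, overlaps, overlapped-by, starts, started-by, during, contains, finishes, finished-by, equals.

overlapped-by

stage95 = [Wed 21:00, Sat 09:00]; stage94 = [Tue 16:00, Thu 15:00].
Compare endpoints: stage95.start > stage94.start, stage95.start < stage94.end, stage95.end > stage94.start, stage95.end > stage94.end.
That pattern is 'overlapped-by'.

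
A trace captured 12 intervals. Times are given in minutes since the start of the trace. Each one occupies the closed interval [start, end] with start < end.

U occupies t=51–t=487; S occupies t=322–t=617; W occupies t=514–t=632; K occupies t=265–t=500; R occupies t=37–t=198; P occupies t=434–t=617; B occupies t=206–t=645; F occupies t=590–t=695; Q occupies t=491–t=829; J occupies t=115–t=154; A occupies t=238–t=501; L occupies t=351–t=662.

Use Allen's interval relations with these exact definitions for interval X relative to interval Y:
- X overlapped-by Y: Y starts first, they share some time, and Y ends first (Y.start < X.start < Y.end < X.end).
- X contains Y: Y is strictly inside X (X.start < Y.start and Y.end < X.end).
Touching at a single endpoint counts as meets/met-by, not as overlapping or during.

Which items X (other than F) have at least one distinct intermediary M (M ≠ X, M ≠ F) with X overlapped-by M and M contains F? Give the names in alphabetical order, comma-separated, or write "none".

Target F = [t=590, t=695].
Intermediaries M with M contains F: Q.
Via Q — items with X overlapped-by Q: none.
Union: none.

none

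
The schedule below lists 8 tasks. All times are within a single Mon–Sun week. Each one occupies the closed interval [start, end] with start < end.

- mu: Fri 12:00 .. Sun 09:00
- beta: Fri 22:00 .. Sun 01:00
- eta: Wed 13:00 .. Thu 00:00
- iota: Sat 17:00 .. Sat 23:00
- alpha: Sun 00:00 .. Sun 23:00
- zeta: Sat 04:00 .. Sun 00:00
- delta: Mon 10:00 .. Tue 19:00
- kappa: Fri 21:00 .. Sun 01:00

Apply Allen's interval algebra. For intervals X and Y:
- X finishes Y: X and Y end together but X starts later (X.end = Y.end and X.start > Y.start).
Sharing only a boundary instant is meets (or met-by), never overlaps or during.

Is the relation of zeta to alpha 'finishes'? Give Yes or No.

No

zeta = [Sat 04:00, Sun 00:00], alpha = [Sun 00:00, Sun 23:00].
Actual relation of zeta to alpha: meets.
Asked whether 'finishes' holds → No.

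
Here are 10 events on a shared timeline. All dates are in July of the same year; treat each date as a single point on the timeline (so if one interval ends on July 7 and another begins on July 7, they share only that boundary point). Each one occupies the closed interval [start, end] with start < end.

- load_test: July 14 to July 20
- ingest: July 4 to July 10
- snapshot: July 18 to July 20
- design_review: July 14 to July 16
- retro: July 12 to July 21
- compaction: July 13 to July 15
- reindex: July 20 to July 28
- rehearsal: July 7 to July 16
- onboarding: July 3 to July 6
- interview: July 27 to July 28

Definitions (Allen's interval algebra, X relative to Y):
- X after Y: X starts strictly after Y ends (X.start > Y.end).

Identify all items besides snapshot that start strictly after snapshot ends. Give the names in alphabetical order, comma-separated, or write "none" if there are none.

Target snapshot = [July 18, July 20].
compaction [July 13, July 15] → before → no.
design_review [July 14, July 16] → before → no.
ingest [July 4, July 10] → before → no.
interview [July 27, July 28] → after → yes.
load_test [July 14, July 20] → finished-by → no.
onboarding [July 3, July 6] → before → no.
rehearsal [July 7, July 16] → before → no.
reindex [July 20, July 28] → met-by → no.
retro [July 12, July 21] → contains → no.
Result: interview.

interview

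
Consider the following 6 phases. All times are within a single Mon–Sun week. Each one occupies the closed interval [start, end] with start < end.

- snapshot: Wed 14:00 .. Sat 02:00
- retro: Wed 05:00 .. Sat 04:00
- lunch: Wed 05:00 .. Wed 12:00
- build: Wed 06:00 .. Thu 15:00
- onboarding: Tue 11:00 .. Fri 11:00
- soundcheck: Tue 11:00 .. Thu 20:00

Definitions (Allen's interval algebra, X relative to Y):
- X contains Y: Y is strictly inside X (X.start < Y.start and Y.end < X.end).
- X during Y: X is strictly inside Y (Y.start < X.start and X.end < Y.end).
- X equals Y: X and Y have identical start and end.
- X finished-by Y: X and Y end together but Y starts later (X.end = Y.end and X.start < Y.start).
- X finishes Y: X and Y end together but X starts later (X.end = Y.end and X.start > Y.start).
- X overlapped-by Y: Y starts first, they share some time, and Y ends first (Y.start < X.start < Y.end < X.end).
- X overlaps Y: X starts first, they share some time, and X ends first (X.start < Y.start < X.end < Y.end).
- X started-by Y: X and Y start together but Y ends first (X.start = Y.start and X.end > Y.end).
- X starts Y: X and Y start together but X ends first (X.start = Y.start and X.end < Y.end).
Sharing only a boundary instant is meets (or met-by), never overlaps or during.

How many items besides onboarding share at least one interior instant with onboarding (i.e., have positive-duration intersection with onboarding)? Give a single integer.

5

Target onboarding = [Tue 11:00, Fri 11:00].
build [Wed 06:00, Thu 15:00] → during → counts.
lunch [Wed 05:00, Wed 12:00] → during → counts.
retro [Wed 05:00, Sat 04:00] → overlapped-by → counts.
snapshot [Wed 14:00, Sat 02:00] → overlapped-by → counts.
soundcheck [Tue 11:00, Thu 20:00] → starts → counts.
Total: 5.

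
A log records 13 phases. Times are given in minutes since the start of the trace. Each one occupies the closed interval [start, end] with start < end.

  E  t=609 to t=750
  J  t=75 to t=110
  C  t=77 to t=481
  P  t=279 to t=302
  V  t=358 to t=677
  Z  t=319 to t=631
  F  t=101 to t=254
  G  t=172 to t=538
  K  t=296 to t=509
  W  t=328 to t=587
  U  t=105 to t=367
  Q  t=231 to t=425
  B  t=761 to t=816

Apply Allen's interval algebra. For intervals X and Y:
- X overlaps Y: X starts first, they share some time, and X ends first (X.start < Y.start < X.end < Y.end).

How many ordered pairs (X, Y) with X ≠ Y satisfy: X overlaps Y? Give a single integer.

32

Checking all 156 ordered pairs for relation 'overlaps'; matching pairs in alphabetical order:
(C, G): C overlaps G ✓
(C, K): C overlaps K ✓
(C, V): C overlaps V ✓
(C, W): C overlaps W ✓
(C, Z): C overlaps Z ✓
(F, G): F overlaps G ✓
(F, Q): F overlaps Q ✓
(F, U): F overlaps U ✓
(G, V): G overlaps V ✓
(G, W): G overlaps W ✓
(G, Z): G overlaps Z ✓
(J, C): J overlaps C ✓
(J, F): J overlaps F ✓
(J, U): J overlaps U ✓
(K, V): K overlaps V ✓
(K, W): K overlaps W ✓
(K, Z): K overlaps Z ✓
(P, K): P overlaps K ✓
(Q, K): Q overlaps K ✓
(Q, V): Q overlaps V ✓
(Q, W): Q overlaps W ✓
(Q, Z): Q overlaps Z ✓
(U, G): U overlaps G ✓
(U, K): U overlaps K ✓
... plus 8 further pairs not listed.
Count: 32.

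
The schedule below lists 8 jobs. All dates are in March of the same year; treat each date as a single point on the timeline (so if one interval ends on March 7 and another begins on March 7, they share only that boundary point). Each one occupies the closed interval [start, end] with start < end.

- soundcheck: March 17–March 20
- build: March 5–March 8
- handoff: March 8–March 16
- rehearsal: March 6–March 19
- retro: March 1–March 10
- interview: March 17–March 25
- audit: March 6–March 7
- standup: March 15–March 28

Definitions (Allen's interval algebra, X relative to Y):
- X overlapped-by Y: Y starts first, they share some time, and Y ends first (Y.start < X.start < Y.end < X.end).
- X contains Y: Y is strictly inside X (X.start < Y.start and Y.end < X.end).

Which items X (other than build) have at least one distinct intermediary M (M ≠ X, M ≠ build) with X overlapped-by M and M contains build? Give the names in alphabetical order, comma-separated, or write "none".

Target build = [March 5, March 8].
Intermediaries M with M contains build: retro.
Via retro — items with X overlapped-by retro: handoff, rehearsal.
Union: handoff, rehearsal.

handoff, rehearsal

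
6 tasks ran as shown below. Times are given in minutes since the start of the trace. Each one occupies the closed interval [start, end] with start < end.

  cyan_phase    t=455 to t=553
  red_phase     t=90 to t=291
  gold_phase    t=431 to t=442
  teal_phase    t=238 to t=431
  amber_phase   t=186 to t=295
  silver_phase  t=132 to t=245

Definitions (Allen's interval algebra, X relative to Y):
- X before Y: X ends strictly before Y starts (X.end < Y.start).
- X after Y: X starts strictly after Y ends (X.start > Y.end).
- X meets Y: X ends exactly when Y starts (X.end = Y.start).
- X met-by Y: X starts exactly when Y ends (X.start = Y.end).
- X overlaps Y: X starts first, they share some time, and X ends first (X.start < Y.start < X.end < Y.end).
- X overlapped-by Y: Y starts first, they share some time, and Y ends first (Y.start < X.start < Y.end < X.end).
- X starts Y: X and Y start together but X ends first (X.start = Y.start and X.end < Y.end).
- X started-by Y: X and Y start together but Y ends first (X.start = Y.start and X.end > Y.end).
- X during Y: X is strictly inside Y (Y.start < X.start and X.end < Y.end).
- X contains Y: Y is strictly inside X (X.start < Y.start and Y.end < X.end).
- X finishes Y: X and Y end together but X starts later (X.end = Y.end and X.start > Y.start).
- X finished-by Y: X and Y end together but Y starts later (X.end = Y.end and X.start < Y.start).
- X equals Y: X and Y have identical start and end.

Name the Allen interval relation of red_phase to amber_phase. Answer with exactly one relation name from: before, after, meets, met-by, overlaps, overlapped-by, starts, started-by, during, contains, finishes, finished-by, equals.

overlaps

red_phase = [t=90, t=291]; amber_phase = [t=186, t=295].
Compare endpoints: red_phase.start < amber_phase.start, red_phase.start < amber_phase.end, red_phase.end > amber_phase.start, red_phase.end < amber_phase.end.
That pattern is 'overlaps'.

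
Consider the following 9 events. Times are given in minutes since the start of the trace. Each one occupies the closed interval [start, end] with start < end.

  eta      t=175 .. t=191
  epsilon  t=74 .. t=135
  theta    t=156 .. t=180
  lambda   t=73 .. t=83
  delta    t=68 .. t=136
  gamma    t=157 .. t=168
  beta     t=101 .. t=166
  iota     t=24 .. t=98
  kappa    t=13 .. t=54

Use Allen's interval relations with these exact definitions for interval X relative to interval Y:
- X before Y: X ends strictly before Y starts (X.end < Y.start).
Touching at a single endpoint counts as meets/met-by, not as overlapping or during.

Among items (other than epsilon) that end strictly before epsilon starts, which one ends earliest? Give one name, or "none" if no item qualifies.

kappa

Target epsilon = [t=74, t=135].
beta [t=101, t=166] → overlapped-by → excluded.
delta [t=68, t=136] → contains → excluded.
eta [t=175, t=191] → after → excluded.
gamma [t=157, t=168] → after → excluded.
iota [t=24, t=98] → overlaps → excluded.
kappa [t=13, t=54] → before → candidate.
lambda [t=73, t=83] → overlaps → excluded.
theta [t=156, t=180] → after → excluded.
Among candidates, earliest end is t=54 → kappa.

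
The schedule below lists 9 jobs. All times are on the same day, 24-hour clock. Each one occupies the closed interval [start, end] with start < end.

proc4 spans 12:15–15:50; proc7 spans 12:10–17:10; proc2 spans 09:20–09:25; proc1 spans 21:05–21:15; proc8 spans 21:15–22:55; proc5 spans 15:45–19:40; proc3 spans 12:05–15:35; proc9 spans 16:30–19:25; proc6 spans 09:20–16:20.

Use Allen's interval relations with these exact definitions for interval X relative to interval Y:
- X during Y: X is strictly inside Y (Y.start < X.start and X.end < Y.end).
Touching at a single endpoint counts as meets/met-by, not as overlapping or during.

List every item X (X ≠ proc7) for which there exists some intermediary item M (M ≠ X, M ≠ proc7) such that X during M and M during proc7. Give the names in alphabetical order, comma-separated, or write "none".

Target proc7 = [12:10, 17:10].
Intermediaries M with M during proc7: proc4.
Via proc4 — items with X during proc4: none.
Union: none.

none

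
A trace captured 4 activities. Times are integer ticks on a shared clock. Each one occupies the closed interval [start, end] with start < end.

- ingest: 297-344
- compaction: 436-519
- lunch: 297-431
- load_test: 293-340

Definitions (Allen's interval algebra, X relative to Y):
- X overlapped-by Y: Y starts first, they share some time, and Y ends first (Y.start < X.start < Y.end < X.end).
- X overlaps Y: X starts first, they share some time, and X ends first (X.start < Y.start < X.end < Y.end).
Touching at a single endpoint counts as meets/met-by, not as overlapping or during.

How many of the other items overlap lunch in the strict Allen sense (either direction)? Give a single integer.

1

Target lunch = [297, 431].
compaction [436, 519] → after → no.
ingest [297, 344] → starts → no.
load_test [293, 340] → overlaps → counts.
Total: 1.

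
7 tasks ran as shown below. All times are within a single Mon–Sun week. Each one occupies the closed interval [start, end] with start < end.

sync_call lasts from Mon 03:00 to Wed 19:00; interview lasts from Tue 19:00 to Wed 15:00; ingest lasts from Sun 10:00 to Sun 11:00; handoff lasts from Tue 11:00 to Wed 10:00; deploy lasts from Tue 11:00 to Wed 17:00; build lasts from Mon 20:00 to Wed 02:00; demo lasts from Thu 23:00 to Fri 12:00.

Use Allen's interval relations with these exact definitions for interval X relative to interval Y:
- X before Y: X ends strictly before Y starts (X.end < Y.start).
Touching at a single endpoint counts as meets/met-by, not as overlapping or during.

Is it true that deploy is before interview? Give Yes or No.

deploy = [Tue 11:00, Wed 17:00], interview = [Tue 19:00, Wed 15:00].
Actual relation of deploy to interview: contains.
Asked whether 'before' holds → No.

No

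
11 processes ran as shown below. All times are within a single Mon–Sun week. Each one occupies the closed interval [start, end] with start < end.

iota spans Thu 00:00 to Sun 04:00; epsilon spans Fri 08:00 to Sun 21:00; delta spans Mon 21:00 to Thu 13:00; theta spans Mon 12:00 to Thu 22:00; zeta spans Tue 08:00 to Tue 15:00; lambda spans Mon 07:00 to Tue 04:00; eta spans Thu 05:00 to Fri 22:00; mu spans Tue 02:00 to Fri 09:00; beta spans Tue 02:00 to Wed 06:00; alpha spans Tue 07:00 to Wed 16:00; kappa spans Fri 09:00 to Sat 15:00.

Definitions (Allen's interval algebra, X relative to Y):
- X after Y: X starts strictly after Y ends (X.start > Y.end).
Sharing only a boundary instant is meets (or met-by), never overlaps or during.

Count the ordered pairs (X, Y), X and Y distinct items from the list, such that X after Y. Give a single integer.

Checking all 110 ordered pairs for relation 'after'; matching pairs in alphabetical order:
(alpha, lambda): alpha after lambda ✓
(epsilon, alpha): epsilon after alpha ✓
(epsilon, beta): epsilon after beta ✓
(epsilon, delta): epsilon after delta ✓
(epsilon, lambda): epsilon after lambda ✓
(epsilon, theta): epsilon after theta ✓
(epsilon, zeta): epsilon after zeta ✓
(eta, alpha): eta after alpha ✓
(eta, beta): eta after beta ✓
(eta, lambda): eta after lambda ✓
(eta, zeta): eta after zeta ✓
(iota, alpha): iota after alpha ✓
(iota, beta): iota after beta ✓
(iota, lambda): iota after lambda ✓
(iota, zeta): iota after zeta ✓
(kappa, alpha): kappa after alpha ✓
(kappa, beta): kappa after beta ✓
(kappa, delta): kappa after delta ✓
(kappa, lambda): kappa after lambda ✓
(kappa, theta): kappa after theta ✓
(kappa, zeta): kappa after zeta ✓
(zeta, lambda): zeta after lambda ✓
Count: 22.

22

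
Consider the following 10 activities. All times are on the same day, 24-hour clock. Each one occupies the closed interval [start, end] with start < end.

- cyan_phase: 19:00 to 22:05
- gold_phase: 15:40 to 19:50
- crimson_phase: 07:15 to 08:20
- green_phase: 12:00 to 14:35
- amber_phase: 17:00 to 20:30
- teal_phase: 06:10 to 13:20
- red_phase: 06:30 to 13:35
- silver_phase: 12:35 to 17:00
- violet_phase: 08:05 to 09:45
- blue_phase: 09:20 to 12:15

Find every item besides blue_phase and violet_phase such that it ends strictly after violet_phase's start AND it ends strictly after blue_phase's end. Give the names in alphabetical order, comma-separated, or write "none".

Conditions: its end is strictly after violet_phase's start (X.end > 08:05) AND its end is strictly after blue_phase's end (X.end > 12:15).
amber_phase: end 20:30 > 08:05? ✓; end 20:30 > 12:15? ✓ → yes.
crimson_phase: end 08:20 > 08:05? ✓; end 08:20 > 12:15? ✗ → no.
cyan_phase: end 22:05 > 08:05? ✓; end 22:05 > 12:15? ✓ → yes.
gold_phase: end 19:50 > 08:05? ✓; end 19:50 > 12:15? ✓ → yes.
green_phase: end 14:35 > 08:05? ✓; end 14:35 > 12:15? ✓ → yes.
red_phase: end 13:35 > 08:05? ✓; end 13:35 > 12:15? ✓ → yes.
silver_phase: end 17:00 > 08:05? ✓; end 17:00 > 12:15? ✓ → yes.
teal_phase: end 13:20 > 08:05? ✓; end 13:20 > 12:15? ✓ → yes.
Result: amber_phase, cyan_phase, gold_phase, green_phase, red_phase, silver_phase, teal_phase.

amber_phase, cyan_phase, gold_phase, green_phase, red_phase, silver_phase, teal_phase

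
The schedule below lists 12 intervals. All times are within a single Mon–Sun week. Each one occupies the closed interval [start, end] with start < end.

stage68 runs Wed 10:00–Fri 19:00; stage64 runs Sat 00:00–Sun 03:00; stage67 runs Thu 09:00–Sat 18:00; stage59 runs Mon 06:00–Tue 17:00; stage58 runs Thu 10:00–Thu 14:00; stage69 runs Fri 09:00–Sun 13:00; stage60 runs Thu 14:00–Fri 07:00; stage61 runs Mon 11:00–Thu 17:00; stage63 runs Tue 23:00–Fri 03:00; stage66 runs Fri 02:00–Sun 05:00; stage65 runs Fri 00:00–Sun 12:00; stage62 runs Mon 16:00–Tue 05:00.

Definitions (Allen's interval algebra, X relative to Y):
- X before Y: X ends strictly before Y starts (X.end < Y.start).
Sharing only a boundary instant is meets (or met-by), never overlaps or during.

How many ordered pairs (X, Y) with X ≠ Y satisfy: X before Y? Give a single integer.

31

Checking all 132 ordered pairs for relation 'before'; matching pairs in alphabetical order:
(stage58, stage64): stage58 before stage64 ✓
(stage58, stage65): stage58 before stage65 ✓
(stage58, stage66): stage58 before stage66 ✓
(stage58, stage69): stage58 before stage69 ✓
(stage59, stage58): stage59 before stage58 ✓
(stage59, stage60): stage59 before stage60 ✓
(stage59, stage63): stage59 before stage63 ✓
(stage59, stage64): stage59 before stage64 ✓
(stage59, stage65): stage59 before stage65 ✓
(stage59, stage66): stage59 before stage66 ✓
(stage59, stage67): stage59 before stage67 ✓
(stage59, stage68): stage59 before stage68 ✓
(stage59, stage69): stage59 before stage69 ✓
(stage60, stage64): stage60 before stage64 ✓
(stage60, stage69): stage60 before stage69 ✓
(stage61, stage64): stage61 before stage64 ✓
(stage61, stage65): stage61 before stage65 ✓
(stage61, stage66): stage61 before stage66 ✓
(stage61, stage69): stage61 before stage69 ✓
(stage62, stage58): stage62 before stage58 ✓
(stage62, stage60): stage62 before stage60 ✓
(stage62, stage63): stage62 before stage63 ✓
(stage62, stage64): stage62 before stage64 ✓
(stage62, stage65): stage62 before stage65 ✓
... plus 7 further pairs not listed.
Count: 31.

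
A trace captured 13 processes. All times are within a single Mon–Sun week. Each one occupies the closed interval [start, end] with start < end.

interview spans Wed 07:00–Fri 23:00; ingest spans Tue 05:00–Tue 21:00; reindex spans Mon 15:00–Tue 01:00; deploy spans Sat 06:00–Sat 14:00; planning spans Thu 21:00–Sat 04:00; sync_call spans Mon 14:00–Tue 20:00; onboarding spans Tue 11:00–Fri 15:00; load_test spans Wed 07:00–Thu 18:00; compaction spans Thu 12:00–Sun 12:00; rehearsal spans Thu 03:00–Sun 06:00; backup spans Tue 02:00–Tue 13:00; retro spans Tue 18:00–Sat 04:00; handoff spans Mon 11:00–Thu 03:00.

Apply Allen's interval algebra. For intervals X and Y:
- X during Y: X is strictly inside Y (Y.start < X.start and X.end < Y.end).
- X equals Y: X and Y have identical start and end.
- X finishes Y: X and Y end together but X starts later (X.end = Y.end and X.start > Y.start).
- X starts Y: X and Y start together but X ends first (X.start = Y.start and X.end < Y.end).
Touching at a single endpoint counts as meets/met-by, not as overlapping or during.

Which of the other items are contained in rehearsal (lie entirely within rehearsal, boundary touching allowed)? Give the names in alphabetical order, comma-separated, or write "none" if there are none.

deploy, planning

Target rehearsal = [Thu 03:00, Sun 06:00].
backup [Tue 02:00, Tue 13:00] → before → no.
compaction [Thu 12:00, Sun 12:00] → overlapped-by → no.
deploy [Sat 06:00, Sat 14:00] → during → yes.
handoff [Mon 11:00, Thu 03:00] → meets → no.
ingest [Tue 05:00, Tue 21:00] → before → no.
interview [Wed 07:00, Fri 23:00] → overlaps → no.
load_test [Wed 07:00, Thu 18:00] → overlaps → no.
onboarding [Tue 11:00, Fri 15:00] → overlaps → no.
planning [Thu 21:00, Sat 04:00] → during → yes.
reindex [Mon 15:00, Tue 01:00] → before → no.
retro [Tue 18:00, Sat 04:00] → overlaps → no.
sync_call [Mon 14:00, Tue 20:00] → before → no.
Result: deploy, planning.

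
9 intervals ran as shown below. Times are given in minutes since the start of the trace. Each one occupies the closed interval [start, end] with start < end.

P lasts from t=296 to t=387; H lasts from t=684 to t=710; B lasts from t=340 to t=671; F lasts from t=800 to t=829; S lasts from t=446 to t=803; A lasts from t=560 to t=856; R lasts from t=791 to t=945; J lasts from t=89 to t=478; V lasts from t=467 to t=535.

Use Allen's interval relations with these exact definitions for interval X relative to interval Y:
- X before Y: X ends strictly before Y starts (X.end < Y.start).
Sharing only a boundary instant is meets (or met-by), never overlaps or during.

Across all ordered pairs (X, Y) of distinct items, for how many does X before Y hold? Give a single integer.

19

Checking all 72 ordered pairs for relation 'before'; matching pairs in alphabetical order:
(B, F): B before F ✓
(B, H): B before H ✓
(B, R): B before R ✓
(H, F): H before F ✓
(H, R): H before R ✓
(J, A): J before A ✓
(J, F): J before F ✓
(J, H): J before H ✓
(J, R): J before R ✓
(P, A): P before A ✓
(P, F): P before F ✓
(P, H): P before H ✓
(P, R): P before R ✓
(P, S): P before S ✓
(P, V): P before V ✓
(V, A): V before A ✓
(V, F): V before F ✓
(V, H): V before H ✓
(V, R): V before R ✓
Count: 19.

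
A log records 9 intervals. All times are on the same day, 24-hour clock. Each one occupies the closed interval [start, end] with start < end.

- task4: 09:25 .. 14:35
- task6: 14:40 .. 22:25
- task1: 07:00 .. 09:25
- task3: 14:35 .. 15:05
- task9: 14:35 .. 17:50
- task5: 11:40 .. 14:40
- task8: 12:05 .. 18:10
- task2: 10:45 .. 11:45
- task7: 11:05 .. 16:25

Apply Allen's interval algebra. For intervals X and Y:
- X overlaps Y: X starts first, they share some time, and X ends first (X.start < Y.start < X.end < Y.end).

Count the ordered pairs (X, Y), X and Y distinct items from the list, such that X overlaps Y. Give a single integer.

Checking all 72 ordered pairs for relation 'overlaps'; matching pairs in alphabetical order:
(task2, task5): task2 overlaps task5 ✓
(task2, task7): task2 overlaps task7 ✓
(task3, task6): task3 overlaps task6 ✓
(task4, task5): task4 overlaps task5 ✓
(task4, task7): task4 overlaps task7 ✓
(task4, task8): task4 overlaps task8 ✓
(task5, task3): task5 overlaps task3 ✓
(task5, task8): task5 overlaps task8 ✓
(task5, task9): task5 overlaps task9 ✓
(task7, task6): task7 overlaps task6 ✓
(task7, task8): task7 overlaps task8 ✓
(task7, task9): task7 overlaps task9 ✓
(task8, task6): task8 overlaps task6 ✓
(task9, task6): task9 overlaps task6 ✓
Count: 14.

14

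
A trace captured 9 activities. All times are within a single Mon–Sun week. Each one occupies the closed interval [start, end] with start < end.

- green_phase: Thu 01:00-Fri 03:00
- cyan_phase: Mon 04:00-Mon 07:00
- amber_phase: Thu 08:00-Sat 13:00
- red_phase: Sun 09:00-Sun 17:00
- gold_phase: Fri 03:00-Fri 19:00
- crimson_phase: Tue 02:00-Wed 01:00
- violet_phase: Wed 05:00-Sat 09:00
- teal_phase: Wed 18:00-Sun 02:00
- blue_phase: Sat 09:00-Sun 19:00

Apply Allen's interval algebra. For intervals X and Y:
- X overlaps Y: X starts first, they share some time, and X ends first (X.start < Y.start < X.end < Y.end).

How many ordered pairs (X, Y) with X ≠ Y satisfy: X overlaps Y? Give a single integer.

5

Checking all 72 ordered pairs for relation 'overlaps'; matching pairs in alphabetical order:
(amber_phase, blue_phase): amber_phase overlaps blue_phase ✓
(green_phase, amber_phase): green_phase overlaps amber_phase ✓
(teal_phase, blue_phase): teal_phase overlaps blue_phase ✓
(violet_phase, amber_phase): violet_phase overlaps amber_phase ✓
(violet_phase, teal_phase): violet_phase overlaps teal_phase ✓
Count: 5.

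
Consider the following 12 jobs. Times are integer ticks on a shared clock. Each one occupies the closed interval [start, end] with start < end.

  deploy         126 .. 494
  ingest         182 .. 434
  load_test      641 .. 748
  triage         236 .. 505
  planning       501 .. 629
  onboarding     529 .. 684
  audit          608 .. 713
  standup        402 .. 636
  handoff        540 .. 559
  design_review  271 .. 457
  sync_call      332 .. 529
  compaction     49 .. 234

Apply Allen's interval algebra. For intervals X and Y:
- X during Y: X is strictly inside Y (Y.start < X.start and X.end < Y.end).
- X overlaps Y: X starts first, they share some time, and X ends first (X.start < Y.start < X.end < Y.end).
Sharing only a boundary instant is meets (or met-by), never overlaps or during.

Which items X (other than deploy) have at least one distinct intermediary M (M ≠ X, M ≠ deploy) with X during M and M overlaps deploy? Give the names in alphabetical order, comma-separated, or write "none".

Target deploy = [126, 494].
Intermediaries M with M overlaps deploy: compaction.
Via compaction — items with X during compaction: none.
Union: none.

none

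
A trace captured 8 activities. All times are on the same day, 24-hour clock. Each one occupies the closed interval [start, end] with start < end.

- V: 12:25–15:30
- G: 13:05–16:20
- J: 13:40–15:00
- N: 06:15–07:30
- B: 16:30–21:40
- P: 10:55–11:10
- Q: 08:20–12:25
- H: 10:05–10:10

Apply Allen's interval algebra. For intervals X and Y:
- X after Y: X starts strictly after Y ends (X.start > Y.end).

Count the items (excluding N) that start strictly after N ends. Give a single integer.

Target N = [06:15, 07:30].
B [16:30, 21:40] → after → counts.
G [13:05, 16:20] → after → counts.
H [10:05, 10:10] → after → counts.
J [13:40, 15:00] → after → counts.
P [10:55, 11:10] → after → counts.
Q [08:20, 12:25] → after → counts.
V [12:25, 15:30] → after → counts.
Total: 7.

7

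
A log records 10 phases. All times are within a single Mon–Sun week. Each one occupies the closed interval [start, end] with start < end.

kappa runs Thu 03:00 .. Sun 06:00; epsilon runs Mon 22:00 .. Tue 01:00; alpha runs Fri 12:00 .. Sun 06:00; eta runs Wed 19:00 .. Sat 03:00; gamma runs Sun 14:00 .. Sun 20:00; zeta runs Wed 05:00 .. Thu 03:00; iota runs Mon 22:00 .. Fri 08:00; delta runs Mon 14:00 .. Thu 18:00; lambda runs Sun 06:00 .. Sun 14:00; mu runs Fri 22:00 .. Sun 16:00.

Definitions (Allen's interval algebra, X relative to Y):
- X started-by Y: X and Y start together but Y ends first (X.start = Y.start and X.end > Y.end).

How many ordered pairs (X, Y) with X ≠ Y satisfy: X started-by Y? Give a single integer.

1

Checking all 90 ordered pairs for relation 'started-by'; matching pairs in alphabetical order:
(iota, epsilon): iota started-by epsilon ✓
Count: 1.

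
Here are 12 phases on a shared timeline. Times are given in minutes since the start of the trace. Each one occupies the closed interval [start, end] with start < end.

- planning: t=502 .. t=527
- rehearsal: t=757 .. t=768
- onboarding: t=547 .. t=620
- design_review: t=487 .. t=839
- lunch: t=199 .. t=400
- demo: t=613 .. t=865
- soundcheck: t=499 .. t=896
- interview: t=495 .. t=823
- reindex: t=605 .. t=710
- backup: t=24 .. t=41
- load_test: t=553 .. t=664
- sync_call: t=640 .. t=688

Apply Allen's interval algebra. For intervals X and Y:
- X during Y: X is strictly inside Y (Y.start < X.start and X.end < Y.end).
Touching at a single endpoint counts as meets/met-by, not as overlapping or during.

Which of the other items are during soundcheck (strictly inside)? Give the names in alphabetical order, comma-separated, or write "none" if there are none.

demo, load_test, onboarding, planning, rehearsal, reindex, sync_call

Target soundcheck = [t=499, t=896].
backup [t=24, t=41] → before → no.
demo [t=613, t=865] → during → yes.
design_review [t=487, t=839] → overlaps → no.
interview [t=495, t=823] → overlaps → no.
load_test [t=553, t=664] → during → yes.
lunch [t=199, t=400] → before → no.
onboarding [t=547, t=620] → during → yes.
planning [t=502, t=527] → during → yes.
rehearsal [t=757, t=768] → during → yes.
reindex [t=605, t=710] → during → yes.
sync_call [t=640, t=688] → during → yes.
Result: demo, load_test, onboarding, planning, rehearsal, reindex, sync_call.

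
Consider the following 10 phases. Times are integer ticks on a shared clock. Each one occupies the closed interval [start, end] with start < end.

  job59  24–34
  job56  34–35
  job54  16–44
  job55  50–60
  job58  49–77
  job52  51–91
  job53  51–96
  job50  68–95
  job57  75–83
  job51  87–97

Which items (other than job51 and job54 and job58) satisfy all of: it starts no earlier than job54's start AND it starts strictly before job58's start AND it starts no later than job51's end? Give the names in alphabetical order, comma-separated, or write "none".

Conditions: its start is no earlier than job54's start (X.start >= 16) AND its start is strictly before job58's start (X.start < 49) AND its start is no later than job51's end (X.start <= 97).
job50: start 68 >= 16? ✓; start 68 < 49? ✗; start 68 <= 97? ✓ → no.
job52: start 51 >= 16? ✓; start 51 < 49? ✗; start 51 <= 97? ✓ → no.
job53: start 51 >= 16? ✓; start 51 < 49? ✗; start 51 <= 97? ✓ → no.
job55: start 50 >= 16? ✓; start 50 < 49? ✗; start 50 <= 97? ✓ → no.
job56: start 34 >= 16? ✓; start 34 < 49? ✓; start 34 <= 97? ✓ → yes.
job57: start 75 >= 16? ✓; start 75 < 49? ✗; start 75 <= 97? ✓ → no.
job59: start 24 >= 16? ✓; start 24 < 49? ✓; start 24 <= 97? ✓ → yes.
Result: job56, job59.

job56, job59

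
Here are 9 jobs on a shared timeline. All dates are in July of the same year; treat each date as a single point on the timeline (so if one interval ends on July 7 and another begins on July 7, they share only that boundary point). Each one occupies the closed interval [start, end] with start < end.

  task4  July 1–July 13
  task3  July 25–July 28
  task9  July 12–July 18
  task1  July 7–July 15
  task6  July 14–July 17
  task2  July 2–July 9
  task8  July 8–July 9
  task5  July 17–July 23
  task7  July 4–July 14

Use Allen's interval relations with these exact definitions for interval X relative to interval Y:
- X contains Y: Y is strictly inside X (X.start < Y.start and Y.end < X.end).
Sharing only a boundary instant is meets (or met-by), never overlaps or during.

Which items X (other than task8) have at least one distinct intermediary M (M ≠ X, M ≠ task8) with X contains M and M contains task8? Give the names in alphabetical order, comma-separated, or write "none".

Target task8 = [July 8, July 9].
Intermediaries M with M contains task8: task1, task4, task7.
Via task1 — items with X contains task1: none.
Via task4 — items with X contains task4: none.
Via task7 — items with X contains task7: none.
Union: none.

none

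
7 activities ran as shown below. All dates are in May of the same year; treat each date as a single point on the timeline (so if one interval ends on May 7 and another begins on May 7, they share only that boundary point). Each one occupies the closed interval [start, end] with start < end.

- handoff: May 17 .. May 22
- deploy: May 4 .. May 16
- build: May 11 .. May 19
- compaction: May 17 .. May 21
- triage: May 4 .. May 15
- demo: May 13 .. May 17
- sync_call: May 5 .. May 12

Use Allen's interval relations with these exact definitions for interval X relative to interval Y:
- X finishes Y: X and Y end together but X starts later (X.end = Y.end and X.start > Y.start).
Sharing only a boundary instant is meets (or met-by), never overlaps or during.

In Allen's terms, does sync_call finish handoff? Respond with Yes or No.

sync_call = [May 5, May 12], handoff = [May 17, May 22].
Actual relation of sync_call to handoff: before.
Asked whether 'finishes' holds → No.

No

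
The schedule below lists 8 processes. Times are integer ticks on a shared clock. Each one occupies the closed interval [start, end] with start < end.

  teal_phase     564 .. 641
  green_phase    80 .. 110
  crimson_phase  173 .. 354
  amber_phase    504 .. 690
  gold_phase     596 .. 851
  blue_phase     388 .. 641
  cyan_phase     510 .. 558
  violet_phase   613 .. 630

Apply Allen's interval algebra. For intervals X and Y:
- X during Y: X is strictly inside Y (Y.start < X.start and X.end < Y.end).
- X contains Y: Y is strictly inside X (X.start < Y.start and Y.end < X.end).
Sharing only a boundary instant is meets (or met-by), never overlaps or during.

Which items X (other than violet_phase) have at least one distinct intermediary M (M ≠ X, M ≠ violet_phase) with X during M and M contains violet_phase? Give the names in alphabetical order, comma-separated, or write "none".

Target violet_phase = [613, 630].
Intermediaries M with M contains violet_phase: amber_phase, blue_phase, gold_phase, teal_phase.
Via amber_phase — items with X during amber_phase: cyan_phase, teal_phase.
Via blue_phase — items with X during blue_phase: cyan_phase.
Via gold_phase — items with X during gold_phase: none.
Via teal_phase — items with X during teal_phase: none.
Union: cyan_phase, teal_phase.

cyan_phase, teal_phase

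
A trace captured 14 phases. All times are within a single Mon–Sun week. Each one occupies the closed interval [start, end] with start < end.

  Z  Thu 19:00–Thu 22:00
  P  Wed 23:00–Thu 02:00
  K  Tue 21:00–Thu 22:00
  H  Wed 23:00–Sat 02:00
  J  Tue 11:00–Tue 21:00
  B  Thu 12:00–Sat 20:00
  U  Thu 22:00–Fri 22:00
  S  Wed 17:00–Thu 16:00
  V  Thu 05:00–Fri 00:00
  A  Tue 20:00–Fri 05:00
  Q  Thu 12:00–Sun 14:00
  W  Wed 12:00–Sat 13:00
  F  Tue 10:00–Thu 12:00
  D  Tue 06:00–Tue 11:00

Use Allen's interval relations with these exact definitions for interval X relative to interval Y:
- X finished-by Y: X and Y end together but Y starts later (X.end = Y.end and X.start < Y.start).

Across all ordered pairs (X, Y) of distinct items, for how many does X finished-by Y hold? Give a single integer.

1

Checking all 182 ordered pairs for relation 'finished-by'; matching pairs in alphabetical order:
(K, Z): K finished-by Z ✓
Count: 1.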